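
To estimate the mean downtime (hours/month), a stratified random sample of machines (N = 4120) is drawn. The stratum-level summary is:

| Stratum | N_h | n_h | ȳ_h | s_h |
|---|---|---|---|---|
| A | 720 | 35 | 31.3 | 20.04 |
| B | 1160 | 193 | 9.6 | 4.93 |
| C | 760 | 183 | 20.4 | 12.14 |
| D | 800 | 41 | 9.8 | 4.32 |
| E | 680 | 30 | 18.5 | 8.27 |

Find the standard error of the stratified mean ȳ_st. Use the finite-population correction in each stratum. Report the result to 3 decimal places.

SE(ȳ_st) ≈ 0.662

V̂(ȳ_st) = Σ W_h² (1 − n_h/N_h) s_h²/n_h, with W_h = N_h/N and N = 4120:
  stratum A: (720/4120)²·(1 − 35/720)·20.04²/35 = 0.333393
  stratum B: (1160/4120)²·(1 − 193/1160)·4.93²/193 = 0.00832198
  stratum C: (760/4120)²·(1 − 183/760)·12.14²/183 = 0.0208056
  stratum D: (800/4120)²·(1 − 41/800)·4.32²/41 = 0.0162825
  stratum E: (680/4120)²·(1 − 30/680)·8.27²/30 = 0.0593632
V̂(ȳ_st) = 0.438166
SE(ȳ_st) = √0.438166 = 0.661941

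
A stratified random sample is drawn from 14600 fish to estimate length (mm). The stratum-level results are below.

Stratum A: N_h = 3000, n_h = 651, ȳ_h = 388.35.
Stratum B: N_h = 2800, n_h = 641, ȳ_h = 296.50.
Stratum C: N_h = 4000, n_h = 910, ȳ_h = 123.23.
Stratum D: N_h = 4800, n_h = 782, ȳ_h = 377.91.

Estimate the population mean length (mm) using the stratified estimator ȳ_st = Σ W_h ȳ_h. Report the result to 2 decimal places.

N = Σ N_h = 14600. Stratum weights W_h = N_h/N.
ȳ_st = (3000·388.35 + 2800·296.50 + 4000·123.23 + 4800·377.91) / 14600 = 294.6670

ȳ_st ≈ 294.67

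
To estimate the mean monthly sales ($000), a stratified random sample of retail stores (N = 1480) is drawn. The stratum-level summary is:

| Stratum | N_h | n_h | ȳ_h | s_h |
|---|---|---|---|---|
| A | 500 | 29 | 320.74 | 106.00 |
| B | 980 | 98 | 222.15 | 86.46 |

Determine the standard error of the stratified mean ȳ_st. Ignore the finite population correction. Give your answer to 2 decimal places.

SE(ȳ_st) ≈ 8.81

V̂(ȳ_st) = Σ W_h² s_h²/n_h, with W_h = N_h/N and N = 1480:
  stratum A: (500/1480)²·106.00²/29 = 44.2212
  stratum B: (980/1480)²·86.46²/98 = 33.4451
V̂(ȳ_st) = 77.6663
SE(ȳ_st) = √77.6663 = 8.81285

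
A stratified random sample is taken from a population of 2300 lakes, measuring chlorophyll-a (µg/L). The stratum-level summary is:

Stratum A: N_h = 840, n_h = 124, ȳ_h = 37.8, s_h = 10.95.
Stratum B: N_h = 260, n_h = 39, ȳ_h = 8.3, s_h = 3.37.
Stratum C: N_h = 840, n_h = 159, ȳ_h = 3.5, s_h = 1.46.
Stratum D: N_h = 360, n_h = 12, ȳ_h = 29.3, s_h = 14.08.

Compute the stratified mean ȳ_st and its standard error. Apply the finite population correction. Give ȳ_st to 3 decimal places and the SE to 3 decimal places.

ȳ_st = Σ W_h ȳ_h = (840·37.8 + 260·8.3 + 840·3.5 + 360·29.3)/2300 = 20.60783
V̂(ȳ_st) = Σ W_h² (1 − n_h/N_h) s_h²/n_h, with W_h = N_h/N and N = 2300:
  stratum A: (840/2300)²·(1 − 124/840)·10.95²/124 = 0.109937
  stratum B: (260/2300)²·(1 − 39/260)·3.37²/39 = 0.00316304
  stratum C: (840/2300)²·(1 − 159/840)·1.46²/159 = 0.0014497
  stratum D: (360/2300)²·(1 − 12/360)·14.08²/12 = 0.391246
V̂(ȳ_st) = 0.505796
SE(ȳ_st) = √0.505796 = 0.711193

ȳ_st ≈ 20.608, SE ≈ 0.711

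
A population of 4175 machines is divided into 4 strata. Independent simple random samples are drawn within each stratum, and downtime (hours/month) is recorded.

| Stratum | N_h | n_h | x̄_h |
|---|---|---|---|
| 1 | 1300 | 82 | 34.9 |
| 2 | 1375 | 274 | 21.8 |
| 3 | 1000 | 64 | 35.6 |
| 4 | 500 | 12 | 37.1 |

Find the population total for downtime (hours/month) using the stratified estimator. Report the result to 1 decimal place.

τ̂_st ≈ 129495.0

τ̂_st = Σ N_h x̄_h = 1300·34.9 + 1375·21.8 + 1000·35.6 + 500·37.1 = 129495.0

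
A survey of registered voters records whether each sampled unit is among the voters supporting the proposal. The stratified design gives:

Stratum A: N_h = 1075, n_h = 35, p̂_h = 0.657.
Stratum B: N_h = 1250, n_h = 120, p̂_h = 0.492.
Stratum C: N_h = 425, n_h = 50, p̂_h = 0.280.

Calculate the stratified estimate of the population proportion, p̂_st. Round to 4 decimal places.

p̂_st ≈ 0.5237

N = 2750; stratum weights W_h = N_h/N.
p̂_st = Σ W_h p̂_h = (1075·0.657 + 1250·0.492 + 425·0.280)/2750 = 0.52374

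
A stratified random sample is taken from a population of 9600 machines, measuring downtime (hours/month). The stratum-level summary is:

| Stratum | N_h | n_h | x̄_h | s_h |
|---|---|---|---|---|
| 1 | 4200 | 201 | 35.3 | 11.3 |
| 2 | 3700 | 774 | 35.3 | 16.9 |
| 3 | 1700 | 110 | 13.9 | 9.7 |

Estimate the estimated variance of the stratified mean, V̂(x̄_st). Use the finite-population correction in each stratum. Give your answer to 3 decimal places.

V̂(x̄_st) ≈ 0.184

V̂(x̄_st) = Σ W_h² (1 − n_h/N_h) s_h²/n_h, with W_h = N_h/N and N = 9600:
  stratum 1: (4200/9600)²·(1 − 201/4200)·11.3²/201 = 0.115776
  stratum 2: (3700/9600)²·(1 − 774/3700)·16.9²/774 = 0.0433477
  stratum 3: (1700/9600)²·(1 − 110/1700)·9.7²/110 = 0.0250873
V̂(x̄_st) = 0.184211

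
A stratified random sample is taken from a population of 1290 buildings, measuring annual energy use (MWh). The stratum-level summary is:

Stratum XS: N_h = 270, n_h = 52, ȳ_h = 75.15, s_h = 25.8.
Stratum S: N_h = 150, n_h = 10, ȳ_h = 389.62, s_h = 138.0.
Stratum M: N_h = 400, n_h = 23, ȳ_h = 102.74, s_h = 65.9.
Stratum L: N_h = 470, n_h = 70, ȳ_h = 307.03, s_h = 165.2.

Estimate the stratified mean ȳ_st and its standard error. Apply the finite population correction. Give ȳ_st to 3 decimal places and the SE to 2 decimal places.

ȳ_st = Σ W_h ȳ_h = (270·75.15 + 150·389.62 + 400·102.74 + 470·307.03)/1290 = 204.75473
V̂(ȳ_st) = Σ W_h² (1 − n_h/N_h) s_h²/n_h, with W_h = N_h/N and N = 1290:
  stratum XS: (270/1290)²·(1 − 52/270)·25.8²/52 = 0.452769
  stratum S: (150/1290)²·(1 − 10/150)·138.0²/10 = 24.0324
  stratum M: (400/1290)²·(1 − 23/400)·65.9²/23 = 17.1106
  stratum L: (470/1290)²·(1 − 70/470)·165.2²/70 = 44.0454
V̂(ȳ_st) = 85.6412
SE(ȳ_st) = √85.6412 = 9.25425

ȳ_st ≈ 204.755, SE ≈ 9.25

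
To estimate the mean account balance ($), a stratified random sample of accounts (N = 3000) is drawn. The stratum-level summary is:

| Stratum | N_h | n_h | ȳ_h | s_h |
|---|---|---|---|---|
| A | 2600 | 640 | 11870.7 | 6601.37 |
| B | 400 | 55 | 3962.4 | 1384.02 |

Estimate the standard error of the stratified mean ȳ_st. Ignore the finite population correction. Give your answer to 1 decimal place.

SE(ȳ_st) ≈ 227.5

V̂(ȳ_st) = Σ W_h² s_h²/n_h, with W_h = N_h/N and N = 3000:
  stratum A: (2600/3000)²·6601.37²/640 = 51143.7
  stratum B: (400/3000)²·1384.02²/55 = 619.155
V̂(ȳ_st) = 51762.9
SE(ȳ_st) = √51762.9 = 227.515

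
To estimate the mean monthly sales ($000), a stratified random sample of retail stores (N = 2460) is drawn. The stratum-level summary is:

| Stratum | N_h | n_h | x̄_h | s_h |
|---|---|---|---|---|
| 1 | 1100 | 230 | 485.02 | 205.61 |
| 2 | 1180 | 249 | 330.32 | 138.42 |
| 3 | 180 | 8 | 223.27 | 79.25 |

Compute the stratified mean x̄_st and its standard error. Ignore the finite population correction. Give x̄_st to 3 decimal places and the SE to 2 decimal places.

x̄_st ≈ 391.662, SE ≈ 7.66

x̄_st = Σ W_h x̄_h = (1100·485.02 + 1180·330.32 + 180·223.27)/2460 = 391.66187
V̂(x̄_st) = Σ W_h² s_h²/n_h, with W_h = N_h/N and N = 2460:
  stratum 1: (1100/2460)²·205.61²/230 = 36.7516
  stratum 2: (1180/2460)²·138.42²/249 = 17.7048
  stratum 3: (180/2460)²·79.25²/8 = 4.20323
V̂(x̄_st) = 58.6596
SE(x̄_st) = √58.6596 = 7.65896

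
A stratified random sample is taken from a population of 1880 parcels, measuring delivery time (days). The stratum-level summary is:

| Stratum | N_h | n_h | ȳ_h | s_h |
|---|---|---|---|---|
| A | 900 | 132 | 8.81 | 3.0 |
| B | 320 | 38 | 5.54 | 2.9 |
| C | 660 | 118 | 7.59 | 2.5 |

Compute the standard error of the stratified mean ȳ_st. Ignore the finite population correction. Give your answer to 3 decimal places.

V̂(ȳ_st) = Σ W_h² s_h²/n_h, with W_h = N_h/N and N = 1880:
  stratum A: (900/1880)²·3.0²/132 = 0.0156256
  stratum B: (320/1880)²·2.9²/38 = 0.00641205
  stratum C: (660/1880)²·2.5²/118 = 0.00652785
V̂(ȳ_st) = 0.0285655
SE(ȳ_st) = √0.0285655 = 0.169013

SE(ȳ_st) ≈ 0.169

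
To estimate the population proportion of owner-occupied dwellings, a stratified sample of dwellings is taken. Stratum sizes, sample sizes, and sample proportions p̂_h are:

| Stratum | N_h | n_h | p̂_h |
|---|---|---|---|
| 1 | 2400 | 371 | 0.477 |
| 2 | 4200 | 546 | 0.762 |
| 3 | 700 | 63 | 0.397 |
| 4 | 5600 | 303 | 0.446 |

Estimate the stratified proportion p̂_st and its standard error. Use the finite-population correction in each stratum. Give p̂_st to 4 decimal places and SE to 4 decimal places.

p̂_st ≈ 0.5520, SE ≈ 0.0144

N = 12900; stratum weights W_h = N_h/N.
p̂_st = Σ W_h p̂_h = (2400·0.477 + 4200·0.762 + 700·0.397 + 5600·0.446)/12900 = 0.55199
V̂(p̂_st) = Σ W_h² (1 − n_h/N_h) p̂_h(1−p̂_h)/(n_h−1):
  stratum 1: (2400/12900)²·(1 − 371/2400)·0.477·0.523/370 = 1.97302e-05
  stratum 2: (4200/12900)²·(1 − 546/4200)·0.762·0.238/545 = 3.06884e-05
  stratum 3: (700/12900)²·(1 − 63/700)·0.397·0.603/62 = 1.0346e-05
  stratum 4: (5600/12900)²·(1 − 303/5600)·0.446·0.554/302 = 0.00014584
V̂(p̂_st) = 0.000206605; SE = √V̂ = 0.0143737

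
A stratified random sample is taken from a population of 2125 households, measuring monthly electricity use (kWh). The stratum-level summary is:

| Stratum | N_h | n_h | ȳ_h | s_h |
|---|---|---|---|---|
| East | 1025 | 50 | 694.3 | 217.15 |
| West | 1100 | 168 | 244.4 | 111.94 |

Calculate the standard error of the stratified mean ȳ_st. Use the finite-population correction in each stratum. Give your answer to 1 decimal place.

V̂(ȳ_st) = Σ W_h² (1 − n_h/N_h) s_h²/n_h, with W_h = N_h/N and N = 2125:
  stratum East: (1025/2125)²·(1 − 50/1025)·217.15²/50 = 208.718
  stratum West: (1100/2125)²·(1 − 168/1100)·111.94²/168 = 16.9337
V̂(ȳ_st) = 225.652
SE(ȳ_st) = √225.652 = 15.0217

SE(ȳ_st) ≈ 15.0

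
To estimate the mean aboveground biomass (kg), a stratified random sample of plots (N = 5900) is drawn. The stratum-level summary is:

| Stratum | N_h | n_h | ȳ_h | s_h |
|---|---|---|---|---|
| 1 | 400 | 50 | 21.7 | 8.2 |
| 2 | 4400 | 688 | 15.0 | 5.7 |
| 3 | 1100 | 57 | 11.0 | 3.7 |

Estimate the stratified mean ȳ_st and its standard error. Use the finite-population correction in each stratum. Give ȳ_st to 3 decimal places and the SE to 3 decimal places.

ȳ_st ≈ 14.708, SE ≈ 0.188

ȳ_st = Σ W_h ȳ_h = (400·21.7 + 4400·15.0 + 1100·11.0)/5900 = 14.70847
V̂(ȳ_st) = Σ W_h² (1 − n_h/N_h) s_h²/n_h, with W_h = N_h/N and N = 5900:
  stratum 1: (400/5900)²·(1 − 50/400)·8.2²/50 = 0.00540856
  stratum 2: (4400/5900)²·(1 − 688/4400)·5.7²/688 = 0.0221574
  stratum 3: (1100/5900)²·(1 − 57/1100)·3.7²/57 = 0.00791592
V̂(ȳ_st) = 0.0354818
SE(ȳ_st) = √0.0354818 = 0.188366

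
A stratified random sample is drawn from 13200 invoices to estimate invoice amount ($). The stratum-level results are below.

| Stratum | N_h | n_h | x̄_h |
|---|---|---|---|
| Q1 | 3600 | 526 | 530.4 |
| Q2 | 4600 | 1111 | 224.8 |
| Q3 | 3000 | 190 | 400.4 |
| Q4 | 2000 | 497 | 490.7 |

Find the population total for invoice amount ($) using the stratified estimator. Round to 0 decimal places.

τ̂_st = Σ N_h x̄_h = 3600·530.4 + 4600·224.8 + 3000·400.4 + 2000·490.7 = 5126120

τ̂_st ≈ 5126120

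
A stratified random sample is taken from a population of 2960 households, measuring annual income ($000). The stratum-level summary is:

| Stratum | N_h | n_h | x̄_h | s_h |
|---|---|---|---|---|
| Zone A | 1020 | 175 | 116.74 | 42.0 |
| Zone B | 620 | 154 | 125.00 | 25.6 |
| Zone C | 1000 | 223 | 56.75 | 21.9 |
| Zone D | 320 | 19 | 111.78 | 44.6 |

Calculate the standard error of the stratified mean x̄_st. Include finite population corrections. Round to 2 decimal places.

V̂(x̄_st) = Σ W_h² (1 − n_h/N_h) s_h²/n_h, with W_h = N_h/N and N = 2960:
  stratum Zone A: (1020/2960)²·(1 − 175/1020)·42.0²/175 = 0.991594
  stratum Zone B: (620/2960)²·(1 − 154/620)·25.6²/154 = 0.140331
  stratum Zone C: (1000/2960)²·(1 − 223/1000)·21.9²/223 = 0.190731
  stratum Zone D: (320/2960)²·(1 − 19/320)·44.6²/19 = 1.15093
V̂(x̄_st) = 2.47359
SE(x̄_st) = √2.47359 = 1.57276

SE(x̄_st) ≈ 1.57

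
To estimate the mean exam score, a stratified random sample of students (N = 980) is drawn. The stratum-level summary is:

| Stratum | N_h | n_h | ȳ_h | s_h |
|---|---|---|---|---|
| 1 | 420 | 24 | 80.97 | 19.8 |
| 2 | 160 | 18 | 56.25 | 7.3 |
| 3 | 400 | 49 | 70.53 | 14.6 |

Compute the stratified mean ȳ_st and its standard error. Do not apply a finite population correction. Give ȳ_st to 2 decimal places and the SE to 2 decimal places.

ȳ_st ≈ 72.67, SE ≈ 1.95

ȳ_st = Σ W_h ȳ_h = (420·80.97 + 160·56.25 + 400·70.53)/980 = 72.67286
V̂(ȳ_st) = Σ W_h² s_h²/n_h, with W_h = N_h/N and N = 980:
  stratum 1: (420/980)²·19.8²/24 = 3.00031
  stratum 2: (160/980)²·7.3²/18 = 0.0789153
  stratum 3: (400/980)²·14.6²/49 = 0.724732
V̂(ȳ_st) = 3.80395
SE(ȳ_st) = √3.80395 = 1.95037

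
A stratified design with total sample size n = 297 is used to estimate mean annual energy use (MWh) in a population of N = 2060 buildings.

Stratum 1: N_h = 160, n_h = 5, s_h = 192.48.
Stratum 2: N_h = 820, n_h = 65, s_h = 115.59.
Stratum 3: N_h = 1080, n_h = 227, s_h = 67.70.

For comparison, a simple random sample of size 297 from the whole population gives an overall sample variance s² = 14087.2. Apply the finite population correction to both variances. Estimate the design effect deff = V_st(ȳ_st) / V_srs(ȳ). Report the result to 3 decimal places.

deff ≈ 1.913

V̂(ȳ_st) = Σ W_h² (1 − n_h/N_h) s_h²/n_h, with W_h = N_h/N and N = 2060:
  stratum 1: (160/2060)²·(1 − 5/160)·192.48²/5 = 43.303
  stratum 2: (820/2060)²·(1 − 65/820)·115.59²/65 = 29.9884
  stratum 3: (1080/2060)²·(1 − 227/1080)·67.70²/227 = 4.38319
V_st = 77.6746
V_srs = (1 − 297/2060)·14087.2/297 = 40.5932
deff = V_st / V_srs = 77.6746/40.5932 = 1.9135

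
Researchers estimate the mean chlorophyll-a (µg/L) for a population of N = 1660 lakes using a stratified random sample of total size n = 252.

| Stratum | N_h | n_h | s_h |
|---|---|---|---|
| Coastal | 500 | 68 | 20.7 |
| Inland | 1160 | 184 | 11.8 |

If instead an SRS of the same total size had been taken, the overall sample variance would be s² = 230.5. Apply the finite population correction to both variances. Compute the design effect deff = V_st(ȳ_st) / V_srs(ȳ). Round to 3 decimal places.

V̂(ȳ_st) = Σ W_h² (1 − n_h/N_h) s_h²/n_h, with W_h = N_h/N and N = 1660:
  stratum Coastal: (500/1660)²·(1 − 68/500)·20.7²/68 = 0.493934
  stratum Inland: (1160/1660)²·(1 − 184/1160)·11.8²/184 = 0.310912
V_st = 0.804847
V_srs = (1 − 252/1660)·230.5/252 = 0.775827
deff = V_st / V_srs = 0.804847/0.775827 = 1.0374

deff ≈ 1.037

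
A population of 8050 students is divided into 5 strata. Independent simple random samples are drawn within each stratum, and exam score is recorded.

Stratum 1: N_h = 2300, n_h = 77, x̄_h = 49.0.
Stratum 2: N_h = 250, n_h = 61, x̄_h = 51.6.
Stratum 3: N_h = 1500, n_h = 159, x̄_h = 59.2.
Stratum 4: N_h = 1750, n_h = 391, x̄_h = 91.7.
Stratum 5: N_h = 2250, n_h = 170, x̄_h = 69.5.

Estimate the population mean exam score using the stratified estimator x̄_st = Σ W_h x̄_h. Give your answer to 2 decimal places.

x̄_st ≈ 65.99

N = Σ N_h = 8050. Stratum weights W_h = N_h/N.
x̄_st = (2300·49.0 + 250·51.6 + 1500·59.2 + 1750·91.7 + 2250·69.5) / 8050 = 65.9938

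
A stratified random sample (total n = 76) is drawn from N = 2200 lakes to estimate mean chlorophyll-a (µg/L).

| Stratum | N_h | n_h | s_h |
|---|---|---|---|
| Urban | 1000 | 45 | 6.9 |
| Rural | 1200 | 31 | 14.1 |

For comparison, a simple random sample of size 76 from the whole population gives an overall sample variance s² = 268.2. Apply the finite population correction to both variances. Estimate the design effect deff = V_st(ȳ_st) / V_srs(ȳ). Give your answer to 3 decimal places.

V̂(ȳ_st) = Σ W_h² (1 − n_h/N_h) s_h²/n_h, with W_h = N_h/N and N = 2200:
  stratum Urban: (1000/2200)²·(1 − 45/1000)·6.9²/45 = 0.208758
  stratum Rural: (1200/2200)²·(1 − 31/1200)·14.1²/31 = 1.85878
V_st = 2.06753
V_srs = (1 − 76/2200)·268.2/76 = 3.40704
deff = V_st / V_srs = 2.06753/3.40704 = 0.6068

deff ≈ 0.607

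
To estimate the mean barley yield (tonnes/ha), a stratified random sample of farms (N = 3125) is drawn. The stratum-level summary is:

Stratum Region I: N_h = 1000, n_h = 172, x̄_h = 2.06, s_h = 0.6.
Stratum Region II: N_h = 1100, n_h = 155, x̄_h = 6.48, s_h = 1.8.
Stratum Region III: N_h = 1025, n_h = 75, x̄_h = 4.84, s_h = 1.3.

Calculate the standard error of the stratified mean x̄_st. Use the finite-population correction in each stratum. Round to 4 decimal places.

V̂(x̄_st) = Σ W_h² (1 − n_h/N_h) s_h²/n_h, with W_h = N_h/N and N = 3125:
  stratum Region I: (1000/3125)²·(1 − 172/1000)·0.6²/172 = 0.000177462
  stratum Region II: (1100/3125)²·(1 − 155/1100)·1.8²/155 = 0.00222504
  stratum Region III: (1025/3125)²·(1 − 75/1025)·1.3²/75 = 0.00224684
V̂(x̄_st) = 0.00464935
SE(x̄_st) = √0.00464935 = 0.0681861

SE(x̄_st) ≈ 0.0682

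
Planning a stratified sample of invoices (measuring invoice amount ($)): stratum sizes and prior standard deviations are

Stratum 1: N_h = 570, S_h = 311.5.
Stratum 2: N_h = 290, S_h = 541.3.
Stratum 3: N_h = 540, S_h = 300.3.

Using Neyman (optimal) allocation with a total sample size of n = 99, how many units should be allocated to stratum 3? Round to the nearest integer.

Neyman allocation: n_h = n · N_h S_h / Σ N_i S_i, with n = 99.
  stratum 1: N_h·S_h = 570·311.5 = 177555.00
  stratum 2: N_h·S_h = 290·541.3 = 156977.00
  stratum 3: N_h·S_h = 540·300.3 = 162162.00
Σ N_h S_h = 496694.00
n for stratum 3 = 99·162162.00/496694.00 = 32.322 → 32

32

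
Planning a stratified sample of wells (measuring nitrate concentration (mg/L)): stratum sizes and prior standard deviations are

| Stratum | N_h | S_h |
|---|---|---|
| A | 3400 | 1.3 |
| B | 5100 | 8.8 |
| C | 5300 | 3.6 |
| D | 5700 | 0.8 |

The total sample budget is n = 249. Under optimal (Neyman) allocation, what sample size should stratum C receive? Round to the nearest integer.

Neyman allocation: n_h = n · N_h S_h / Σ N_i S_i, with n = 249.
  stratum A: N_h·S_h = 3400·1.3 = 4420.00
  stratum B: N_h·S_h = 5100·8.8 = 44880.00
  stratum C: N_h·S_h = 5300·3.6 = 19080.00
  stratum D: N_h·S_h = 5700·0.8 = 4560.00
Σ N_h S_h = 72940.00
n for stratum C = 249·19080.00/72940.00 = 65.135 → 65

65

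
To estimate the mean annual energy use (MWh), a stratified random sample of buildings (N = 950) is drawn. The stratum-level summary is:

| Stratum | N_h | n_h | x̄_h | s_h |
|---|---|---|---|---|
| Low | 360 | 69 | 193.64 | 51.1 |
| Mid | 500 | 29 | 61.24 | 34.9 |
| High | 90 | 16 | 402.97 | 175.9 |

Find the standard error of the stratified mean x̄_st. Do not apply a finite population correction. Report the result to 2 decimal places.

V̂(x̄_st) = Σ W_h² s_h²/n_h, with W_h = N_h/N and N = 950:
  stratum Low: (360/950)²·51.1²/69 = 5.43439
  stratum Mid: (500/950)²·34.9²/29 = 11.6344
  stratum High: (90/950)²·175.9²/16 = 17.356
V̂(x̄_st) = 34.4248
SE(x̄_st) = √34.4248 = 5.86727

SE(x̄_st) ≈ 5.87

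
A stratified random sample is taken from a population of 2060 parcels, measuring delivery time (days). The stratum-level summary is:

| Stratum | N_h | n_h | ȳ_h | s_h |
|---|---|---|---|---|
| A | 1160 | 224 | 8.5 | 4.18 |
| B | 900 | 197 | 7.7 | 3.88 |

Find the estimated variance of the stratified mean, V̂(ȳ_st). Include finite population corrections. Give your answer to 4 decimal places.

V̂(ȳ_st) = Σ W_h² (1 − n_h/N_h) s_h²/n_h, with W_h = N_h/N and N = 2060:
  stratum A: (1160/2060)²·(1 − 224/1160)·4.18²/224 = 0.0199574
  stratum B: (900/2060)²·(1 − 197/900)·3.88²/197 = 0.0113936
V̂(ȳ_st) = 0.031351

V̂(ȳ_st) ≈ 0.0314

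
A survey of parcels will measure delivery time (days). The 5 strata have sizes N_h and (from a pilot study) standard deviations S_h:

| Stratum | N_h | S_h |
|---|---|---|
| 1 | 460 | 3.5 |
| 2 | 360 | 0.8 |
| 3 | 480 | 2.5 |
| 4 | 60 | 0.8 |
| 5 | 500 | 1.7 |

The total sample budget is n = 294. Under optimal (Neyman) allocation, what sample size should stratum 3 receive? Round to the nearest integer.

Neyman allocation: n_h = n · N_h S_h / Σ N_i S_i, with n = 294.
  stratum 1: N_h·S_h = 460·3.5 = 1610.00
  stratum 2: N_h·S_h = 360·0.8 = 288.00
  stratum 3: N_h·S_h = 480·2.5 = 1200.00
  stratum 4: N_h·S_h = 60·0.8 = 48.00
  stratum 5: N_h·S_h = 500·1.7 = 850.00
Σ N_h S_h = 3996.00
n for stratum 3 = 294·1200.00/3996.00 = 88.288 → 88

88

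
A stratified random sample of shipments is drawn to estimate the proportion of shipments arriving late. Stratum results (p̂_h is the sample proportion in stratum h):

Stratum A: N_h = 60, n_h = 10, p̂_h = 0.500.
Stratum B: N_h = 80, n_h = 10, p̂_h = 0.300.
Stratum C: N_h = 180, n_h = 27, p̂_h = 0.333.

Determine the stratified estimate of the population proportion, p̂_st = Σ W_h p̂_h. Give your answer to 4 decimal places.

p̂_st ≈ 0.3561

N = 320; stratum weights W_h = N_h/N.
p̂_st = Σ W_h p̂_h = (60·0.500 + 80·0.300 + 180·0.333)/320 = 0.35606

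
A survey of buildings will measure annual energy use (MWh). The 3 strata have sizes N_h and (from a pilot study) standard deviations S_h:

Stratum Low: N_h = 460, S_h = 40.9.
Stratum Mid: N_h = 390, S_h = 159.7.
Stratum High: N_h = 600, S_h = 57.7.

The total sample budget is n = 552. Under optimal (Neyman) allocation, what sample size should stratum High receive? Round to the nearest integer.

Neyman allocation: n_h = n · N_h S_h / Σ N_i S_i, with n = 552.
  stratum Low: N_h·S_h = 460·40.9 = 18814.00
  stratum Mid: N_h·S_h = 390·159.7 = 62283.00
  stratum High: N_h·S_h = 600·57.7 = 34620.00
Σ N_h S_h = 115717.00
n for stratum High = 552·34620.00/115717.00 = 165.146 → 165

165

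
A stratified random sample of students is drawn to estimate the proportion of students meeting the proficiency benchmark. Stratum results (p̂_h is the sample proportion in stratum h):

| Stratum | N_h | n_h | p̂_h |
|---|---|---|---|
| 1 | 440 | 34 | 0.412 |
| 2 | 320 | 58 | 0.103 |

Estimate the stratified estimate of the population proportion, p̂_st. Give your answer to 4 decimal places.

N = 760; stratum weights W_h = N_h/N.
p̂_st = Σ W_h p̂_h = (440·0.412 + 320·0.103)/760 = 0.28189

p̂_st ≈ 0.2819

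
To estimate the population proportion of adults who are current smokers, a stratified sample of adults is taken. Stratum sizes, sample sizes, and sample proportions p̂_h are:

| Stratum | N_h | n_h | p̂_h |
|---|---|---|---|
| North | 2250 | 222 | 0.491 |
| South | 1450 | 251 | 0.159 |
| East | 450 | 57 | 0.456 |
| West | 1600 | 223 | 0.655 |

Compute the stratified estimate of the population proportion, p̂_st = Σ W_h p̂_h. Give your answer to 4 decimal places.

N = 5750; stratum weights W_h = N_h/N.
p̂_st = Σ W_h p̂_h = (2250·0.491 + 1450·0.159 + 450·0.456 + 1600·0.655)/5750 = 0.45017

p̂_st ≈ 0.4502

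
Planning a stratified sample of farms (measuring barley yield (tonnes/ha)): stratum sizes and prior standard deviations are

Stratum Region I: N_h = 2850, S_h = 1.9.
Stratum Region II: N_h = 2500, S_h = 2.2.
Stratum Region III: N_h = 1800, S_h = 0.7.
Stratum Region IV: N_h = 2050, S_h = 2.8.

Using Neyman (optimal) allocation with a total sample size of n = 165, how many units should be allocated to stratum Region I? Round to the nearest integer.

Neyman allocation: n_h = n · N_h S_h / Σ N_i S_i, with n = 165.
  stratum Region I: N_h·S_h = 2850·1.9 = 5415.00
  stratum Region II: N_h·S_h = 2500·2.2 = 5500.00
  stratum Region III: N_h·S_h = 1800·0.7 = 1260.00
  stratum Region IV: N_h·S_h = 2050·2.8 = 5740.00
Σ N_h S_h = 17915.00
n for stratum Region I = 165·5415.00/17915.00 = 49.873 → 50

50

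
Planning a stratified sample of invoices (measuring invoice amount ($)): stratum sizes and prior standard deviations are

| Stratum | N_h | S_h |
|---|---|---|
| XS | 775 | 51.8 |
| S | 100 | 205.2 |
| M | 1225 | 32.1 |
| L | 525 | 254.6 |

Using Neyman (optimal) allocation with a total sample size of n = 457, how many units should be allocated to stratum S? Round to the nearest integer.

40

Neyman allocation: n_h = n · N_h S_h / Σ N_i S_i, with n = 457.
  stratum XS: N_h·S_h = 775·51.8 = 40145.00
  stratum S: N_h·S_h = 100·205.2 = 20520.00
  stratum M: N_h·S_h = 1225·32.1 = 39322.50
  stratum L: N_h·S_h = 525·254.6 = 133665.00
Σ N_h S_h = 233652.50
n for stratum S = 457·20520.00/233652.50 = 40.135 → 40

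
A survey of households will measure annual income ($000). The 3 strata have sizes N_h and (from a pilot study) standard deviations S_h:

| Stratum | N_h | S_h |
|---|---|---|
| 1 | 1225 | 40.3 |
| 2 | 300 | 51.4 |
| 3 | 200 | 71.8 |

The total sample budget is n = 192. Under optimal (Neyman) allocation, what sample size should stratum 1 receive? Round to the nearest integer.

Neyman allocation: n_h = n · N_h S_h / Σ N_i S_i, with n = 192.
  stratum 1: N_h·S_h = 1225·40.3 = 49367.50
  stratum 2: N_h·S_h = 300·51.4 = 15420.00
  stratum 3: N_h·S_h = 200·71.8 = 14360.00
Σ N_h S_h = 79147.50
n for stratum 1 = 192·49367.50/79147.50 = 119.758 → 120

120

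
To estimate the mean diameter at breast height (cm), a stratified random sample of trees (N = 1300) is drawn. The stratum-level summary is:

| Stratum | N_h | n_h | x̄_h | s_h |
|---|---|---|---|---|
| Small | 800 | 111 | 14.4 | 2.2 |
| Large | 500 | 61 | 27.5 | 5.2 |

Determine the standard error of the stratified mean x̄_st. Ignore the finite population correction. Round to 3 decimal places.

SE(x̄_st) ≈ 0.287

V̂(x̄_st) = Σ W_h² s_h²/n_h, with W_h = N_h/N and N = 1300:
  stratum Small: (800/1300)²·2.2²/111 = 0.0165126
  stratum Large: (500/1300)²·5.2²/61 = 0.0655738
V̂(x̄_st) = 0.0820864
SE(x̄_st) = √0.0820864 = 0.286507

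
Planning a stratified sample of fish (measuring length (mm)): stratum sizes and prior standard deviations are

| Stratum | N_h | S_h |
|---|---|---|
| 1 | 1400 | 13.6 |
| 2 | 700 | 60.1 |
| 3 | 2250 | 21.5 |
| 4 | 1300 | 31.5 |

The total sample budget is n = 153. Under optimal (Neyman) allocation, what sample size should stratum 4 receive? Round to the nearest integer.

42

Neyman allocation: n_h = n · N_h S_h / Σ N_i S_i, with n = 153.
  stratum 1: N_h·S_h = 1400·13.6 = 19040.00
  stratum 2: N_h·S_h = 700·60.1 = 42070.00
  stratum 3: N_h·S_h = 2250·21.5 = 48375.00
  stratum 4: N_h·S_h = 1300·31.5 = 40950.00
Σ N_h S_h = 150435.00
n for stratum 4 = 153·40950.00/150435.00 = 41.648 → 42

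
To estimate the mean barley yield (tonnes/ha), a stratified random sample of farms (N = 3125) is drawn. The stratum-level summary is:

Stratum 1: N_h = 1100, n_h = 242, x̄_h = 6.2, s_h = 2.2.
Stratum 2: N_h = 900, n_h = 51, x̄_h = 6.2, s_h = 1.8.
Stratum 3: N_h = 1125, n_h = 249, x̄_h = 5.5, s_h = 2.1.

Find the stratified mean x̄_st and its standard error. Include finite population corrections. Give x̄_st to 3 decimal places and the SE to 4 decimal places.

x̄_st = Σ W_h x̄_h = (1100·6.2 + 900·6.2 + 1125·5.5)/3125 = 5.94800
V̂(x̄_st) = Σ W_h² (1 − n_h/N_h) s_h²/n_h, with W_h = N_h/N and N = 3125:
  stratum 1: (1100/3125)²·(1 − 242/1100)·2.2²/242 = 0.0019329
  stratum 2: (900/3125)²·(1 − 51/900)·1.8²/51 = 0.00497079
  stratum 3: (1125/3125)²·(1 − 249/1125)·2.1²/249 = 0.00178729
V̂(x̄_st) = 0.00869098
SE(x̄_st) = √0.00869098 = 0.0932254

x̄_st ≈ 5.948, SE ≈ 0.0932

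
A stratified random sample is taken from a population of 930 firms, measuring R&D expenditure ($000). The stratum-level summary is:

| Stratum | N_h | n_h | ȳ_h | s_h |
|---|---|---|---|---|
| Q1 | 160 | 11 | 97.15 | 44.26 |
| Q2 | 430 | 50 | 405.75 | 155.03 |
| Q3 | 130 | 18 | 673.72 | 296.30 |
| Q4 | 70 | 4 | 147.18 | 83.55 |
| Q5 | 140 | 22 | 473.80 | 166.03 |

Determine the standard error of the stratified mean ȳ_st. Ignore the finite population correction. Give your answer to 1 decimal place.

SE(ȳ_st) ≈ 15.5

V̂(ȳ_st) = Σ W_h² s_h²/n_h, with W_h = N_h/N and N = 930:
  stratum Q1: (160/930)²·44.26²/11 = 5.27114
  stratum Q2: (430/930)²·155.03²/50 = 102.762
  stratum Q3: (130/930)²·296.30²/18 = 95.3041
  stratum Q4: (70/930)²·83.55²/4 = 9.88697
  stratum Q5: (140/930)²·166.03²/22 = 28.3949
V̂(ȳ_st) = 241.619
SE(ȳ_st) = √241.619 = 15.5441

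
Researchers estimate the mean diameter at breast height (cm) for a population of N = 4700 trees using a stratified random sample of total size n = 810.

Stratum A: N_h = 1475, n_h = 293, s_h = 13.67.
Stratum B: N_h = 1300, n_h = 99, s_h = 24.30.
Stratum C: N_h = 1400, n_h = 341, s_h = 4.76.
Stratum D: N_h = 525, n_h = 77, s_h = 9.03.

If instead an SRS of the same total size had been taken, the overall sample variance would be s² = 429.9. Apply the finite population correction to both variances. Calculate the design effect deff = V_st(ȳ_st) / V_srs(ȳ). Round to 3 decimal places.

deff ≈ 1.110

V̂(ȳ_st) = Σ W_h² (1 − n_h/N_h) s_h²/n_h, with W_h = N_h/N and N = 4700:
  stratum A: (1475/4700)²·(1 − 293/1475)·13.67²/293 = 0.0503365
  stratum B: (1300/4700)²·(1 − 99/1300)·24.30²/99 = 0.421568
  stratum C: (1400/4700)²·(1 − 341/1400)·4.76²/341 = 0.00445952
  stratum D: (525/4700)²·(1 − 77/525)·9.03²/77 = 0.0112753
V_st = 0.48764
V_srs = (1 − 810/4700)·429.9/810 = 0.439273
deff = V_st / V_srs = 0.48764/0.439273 = 1.1101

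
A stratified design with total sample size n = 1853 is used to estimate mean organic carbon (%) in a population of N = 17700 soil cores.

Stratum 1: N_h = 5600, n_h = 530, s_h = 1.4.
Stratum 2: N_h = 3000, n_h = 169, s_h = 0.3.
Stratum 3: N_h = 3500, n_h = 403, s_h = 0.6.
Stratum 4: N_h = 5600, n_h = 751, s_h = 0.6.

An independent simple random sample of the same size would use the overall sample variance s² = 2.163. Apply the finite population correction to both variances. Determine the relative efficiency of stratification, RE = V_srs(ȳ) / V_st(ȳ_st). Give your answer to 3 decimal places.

V̂(ȳ_st) = Σ W_h² (1 − n_h/N_h) s_h²/n_h, with W_h = N_h/N and N = 17700:
  stratum 1: (5600/17700)²·(1 − 530/5600)·1.4²/530 = 0.000335143
  stratum 2: (3000/17700)²·(1 − 169/3000)·0.3²/169 = 1.44368e-05
  stratum 3: (3500/17700)²·(1 − 403/3500)·0.6²/403 = 3.09072e-05
  stratum 4: (5600/17700)²·(1 − 751/5600)·0.6²/751 = 4.15486e-05
V_st = 0.000422035
V_srs = (1 − 1853/17700)·2.163/1853 = 0.00104509
Relative efficiency = V_srs / V_st = 0.00104509/0.000422035 = 2.4763

RE ≈ 2.476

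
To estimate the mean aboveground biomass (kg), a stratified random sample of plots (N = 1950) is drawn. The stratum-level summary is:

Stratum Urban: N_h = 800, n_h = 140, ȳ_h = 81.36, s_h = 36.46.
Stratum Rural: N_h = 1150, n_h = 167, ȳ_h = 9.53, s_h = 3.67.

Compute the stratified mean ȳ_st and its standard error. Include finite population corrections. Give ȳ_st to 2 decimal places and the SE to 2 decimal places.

ȳ_st ≈ 39.00, SE ≈ 1.16

ȳ_st = Σ W_h ȳ_h = (800·81.36 + 1150·9.53)/1950 = 38.99872
V̂(ȳ_st) = Σ W_h² (1 − n_h/N_h) s_h²/n_h, with W_h = N_h/N and N = 1950:
  stratum Urban: (800/1950)²·(1 − 140/800)·36.46²/140 = 1.31847
  stratum Rural: (1150/1950)²·(1 − 167/1150)·3.67²/167 = 0.0239772
V̂(ȳ_st) = 1.34245
SE(ȳ_st) = √1.34245 = 1.15864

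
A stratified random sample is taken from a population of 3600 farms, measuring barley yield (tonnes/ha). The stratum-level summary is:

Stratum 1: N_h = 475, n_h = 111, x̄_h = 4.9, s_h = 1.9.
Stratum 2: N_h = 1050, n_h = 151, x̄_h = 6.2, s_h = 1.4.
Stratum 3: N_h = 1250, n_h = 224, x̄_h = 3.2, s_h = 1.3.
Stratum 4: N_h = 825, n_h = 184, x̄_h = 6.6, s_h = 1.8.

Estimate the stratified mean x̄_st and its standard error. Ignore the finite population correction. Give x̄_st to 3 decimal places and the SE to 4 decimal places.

x̄_st = Σ W_h x̄_h = (475·4.9 + 1050·6.2 + 1250·3.2 + 825·6.6)/3600 = 5.07847
V̂(x̄_st) = Σ W_h² s_h²/n_h, with W_h = N_h/N and N = 3600:
  stratum 1: (475/3600)²·1.9²/111 = 0.000566196
  stratum 2: (1050/3600)²·1.4²/151 = 0.00110421
  stratum 3: (1250/3600)²·1.3²/224 = 0.000909607
  stratum 4: (825/3600)²·1.8²/184 = 0.000924762
V̂(x̄_st) = 0.00350478
SE(x̄_st) = √0.00350478 = 0.0592012

x̄_st ≈ 5.078, SE ≈ 0.0592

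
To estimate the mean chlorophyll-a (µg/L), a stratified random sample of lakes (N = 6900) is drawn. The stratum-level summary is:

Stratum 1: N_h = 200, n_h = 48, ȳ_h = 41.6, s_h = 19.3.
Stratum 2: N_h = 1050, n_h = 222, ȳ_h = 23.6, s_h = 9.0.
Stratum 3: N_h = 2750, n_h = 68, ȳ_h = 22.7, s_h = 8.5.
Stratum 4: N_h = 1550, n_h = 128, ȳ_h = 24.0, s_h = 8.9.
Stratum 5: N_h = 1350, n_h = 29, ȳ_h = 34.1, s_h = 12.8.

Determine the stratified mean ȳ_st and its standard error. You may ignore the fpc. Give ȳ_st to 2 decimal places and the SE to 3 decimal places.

ȳ_st = Σ W_h ȳ_h = (200·41.6 + 1050·23.6 + 2750·22.7 + 1550·24.0 + 1350·34.1)/6900 = 25.90725
V̂(ȳ_st) = Σ W_h² s_h²/n_h, with W_h = N_h/N and N = 6900:
  stratum 1: (200/6900)²·19.3²/48 = 0.00651981
  stratum 2: (1050/6900)²·9.0²/222 = 0.00844914
  stratum 3: (2750/6900)²·8.5²/68 = 0.16877
  stratum 4: (1550/6900)²·8.9²/128 = 0.0312274
  stratum 5: (1350/6900)²·12.8²/29 = 0.216268
V̂(ȳ_st) = 0.431234
SE(ȳ_st) = √0.431234 = 0.656684

ȳ_st ≈ 25.91, SE ≈ 0.657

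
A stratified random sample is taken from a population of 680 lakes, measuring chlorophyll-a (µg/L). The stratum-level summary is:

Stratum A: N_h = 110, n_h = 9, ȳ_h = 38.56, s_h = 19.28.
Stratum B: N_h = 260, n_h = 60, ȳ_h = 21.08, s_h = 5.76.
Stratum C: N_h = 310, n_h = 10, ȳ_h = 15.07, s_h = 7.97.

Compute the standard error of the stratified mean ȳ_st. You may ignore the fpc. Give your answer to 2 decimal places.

SE(ȳ_st) ≈ 1.58

V̂(ȳ_st) = Σ W_h² s_h²/n_h, with W_h = N_h/N and N = 680:
  stratum A: (110/680)²·19.28²/9 = 1.08078
  stratum B: (260/680)²·5.76²/60 = 0.0808393
  stratum C: (310/680)²·7.97²/10 = 1.32015
V̂(ȳ_st) = 2.48177
SE(ȳ_st) = √2.48177 = 1.57536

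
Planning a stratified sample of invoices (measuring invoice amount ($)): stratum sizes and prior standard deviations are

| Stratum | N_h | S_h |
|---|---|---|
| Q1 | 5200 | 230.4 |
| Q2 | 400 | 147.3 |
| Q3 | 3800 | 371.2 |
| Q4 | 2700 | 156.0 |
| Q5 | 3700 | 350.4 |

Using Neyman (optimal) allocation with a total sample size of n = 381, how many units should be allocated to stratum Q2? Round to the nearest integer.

5

Neyman allocation: n_h = n · N_h S_h / Σ N_i S_i, with n = 381.
  stratum Q1: N_h·S_h = 5200·230.4 = 1198080.00
  stratum Q2: N_h·S_h = 400·147.3 = 58920.00
  stratum Q3: N_h·S_h = 3800·371.2 = 1410560.00
  stratum Q4: N_h·S_h = 2700·156.0 = 421200.00
  stratum Q5: N_h·S_h = 3700·350.4 = 1296480.00
Σ N_h S_h = 4385240.00
n for stratum Q2 = 381·58920.00/4385240.00 = 5.119 → 5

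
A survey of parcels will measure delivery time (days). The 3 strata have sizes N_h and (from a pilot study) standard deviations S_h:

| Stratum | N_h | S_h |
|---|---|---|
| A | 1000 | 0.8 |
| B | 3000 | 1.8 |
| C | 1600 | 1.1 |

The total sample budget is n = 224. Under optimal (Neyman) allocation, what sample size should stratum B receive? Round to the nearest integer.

152

Neyman allocation: n_h = n · N_h S_h / Σ N_i S_i, with n = 224.
  stratum A: N_h·S_h = 1000·0.8 = 800.00
  stratum B: N_h·S_h = 3000·1.8 = 5400.00
  stratum C: N_h·S_h = 1600·1.1 = 1760.00
Σ N_h S_h = 7960.00
n for stratum B = 224·5400.00/7960.00 = 151.960 → 152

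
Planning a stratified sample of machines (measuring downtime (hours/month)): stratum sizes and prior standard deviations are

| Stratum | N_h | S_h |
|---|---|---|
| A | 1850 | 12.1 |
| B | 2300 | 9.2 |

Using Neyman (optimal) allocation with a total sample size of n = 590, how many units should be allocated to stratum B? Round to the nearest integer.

287

Neyman allocation: n_h = n · N_h S_h / Σ N_i S_i, with n = 590.
  stratum A: N_h·S_h = 1850·12.1 = 22385.00
  stratum B: N_h·S_h = 2300·9.2 = 21160.00
Σ N_h S_h = 43545.00
n for stratum B = 590·21160.00/43545.00 = 286.701 → 287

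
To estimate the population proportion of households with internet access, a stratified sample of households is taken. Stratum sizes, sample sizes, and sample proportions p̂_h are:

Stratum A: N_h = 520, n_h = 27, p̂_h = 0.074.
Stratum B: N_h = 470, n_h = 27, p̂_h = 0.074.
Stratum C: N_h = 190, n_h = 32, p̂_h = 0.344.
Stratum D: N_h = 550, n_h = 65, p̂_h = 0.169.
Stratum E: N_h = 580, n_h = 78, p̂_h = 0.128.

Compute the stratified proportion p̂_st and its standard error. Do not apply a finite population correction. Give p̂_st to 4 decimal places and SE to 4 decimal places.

p̂_st ≈ 0.1324, SE ≈ 0.0225

N = 2310; stratum weights W_h = N_h/N.
p̂_st = Σ W_h p̂_h = (520·0.074 + 470·0.074 + 190·0.344 + 550·0.169 + 580·0.128)/2310 = 0.13239
V̂(p̂_st) = Σ W_h² p̂_h(1−p̂_h)/(n_h−1):
  stratum A: (520/2310)²·0.074·0.926/26 = 0.000133553
  stratum B: (470/2310)²·0.074·0.926/26 = 0.000109104
  stratum C: (190/2310)²·0.344·0.656/31 = 4.92475e-05
  stratum D: (550/2310)²·0.169·0.831/64 = 0.000124397
  stratum E: (580/2310)²·0.128·0.872/77 = 9.13835e-05
V̂(p̂_st) = 0.000507684; SE = √V̂ = 0.0225319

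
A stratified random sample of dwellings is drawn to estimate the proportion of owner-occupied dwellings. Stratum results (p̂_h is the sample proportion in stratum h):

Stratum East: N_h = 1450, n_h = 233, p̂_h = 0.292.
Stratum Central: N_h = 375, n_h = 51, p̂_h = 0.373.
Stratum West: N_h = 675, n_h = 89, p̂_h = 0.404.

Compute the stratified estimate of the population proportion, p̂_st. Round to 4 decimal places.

N = 2500; stratum weights W_h = N_h/N.
p̂_st = Σ W_h p̂_h = (1450·0.292 + 375·0.373 + 675·0.404)/2500 = 0.33439

p̂_st ≈ 0.3344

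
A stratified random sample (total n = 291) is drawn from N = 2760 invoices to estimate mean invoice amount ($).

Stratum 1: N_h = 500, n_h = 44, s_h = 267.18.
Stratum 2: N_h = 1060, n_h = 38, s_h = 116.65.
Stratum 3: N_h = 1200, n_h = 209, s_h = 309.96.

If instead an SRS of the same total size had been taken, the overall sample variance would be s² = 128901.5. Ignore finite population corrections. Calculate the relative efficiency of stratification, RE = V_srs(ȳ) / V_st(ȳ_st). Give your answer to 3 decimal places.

RE ≈ 2.296

V̂(ȳ_st) = Σ W_h² s_h²/n_h, with W_h = N_h/N and N = 2760:
  stratum 1: (500/2760)²·267.18²/44 = 53.2448
  stratum 2: (1060/2760)²·116.65²/38 = 52.8177
  stratum 3: (1200/2760)²·309.96²/209 = 86.8979
V_st = 192.96
V_srs = s²/n = 128901.5/291 = 442.96
Relative efficiency = V_srs / V_st = 442.96/192.96 = 2.2956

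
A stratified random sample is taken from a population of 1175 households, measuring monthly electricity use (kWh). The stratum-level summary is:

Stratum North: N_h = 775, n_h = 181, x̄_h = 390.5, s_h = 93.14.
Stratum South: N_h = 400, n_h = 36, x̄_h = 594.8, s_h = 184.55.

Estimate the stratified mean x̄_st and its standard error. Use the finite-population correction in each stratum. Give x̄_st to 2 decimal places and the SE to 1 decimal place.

x̄_st = Σ W_h x̄_h = (775·390.5 + 400·594.8)/1175 = 460.04894
V̂(x̄_st) = Σ W_h² (1 − n_h/N_h) s_h²/n_h, with W_h = N_h/N and N = 1175:
  stratum North: (775/1175)²·(1 − 181/775)·93.14²/181 = 15.9811
  stratum South: (400/1175)²·(1 − 36/400)·184.55²/36 = 99.7726
V̂(x̄_st) = 115.754
SE(x̄_st) = √115.754 = 10.7589

x̄_st ≈ 460.05, SE ≈ 10.8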